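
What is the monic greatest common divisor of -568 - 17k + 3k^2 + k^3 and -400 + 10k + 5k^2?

Apply the Euclidean algorithm:
  k^3 + 3k^2 - 17k - 568 = ((1/5)k + 1/5)(5k^2 + 10k - 400) + (61k - 488)
  5k^2 + 10k - 400 = ((5/61)k + 50/61)(61k - 488) + (0)
Last nonzero remainder: 61k - 488. Dividing through by 61 gives the monic gcd k - 8.

-8 + k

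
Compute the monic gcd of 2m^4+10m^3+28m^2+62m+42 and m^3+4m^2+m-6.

Euclidean algorithm in ℚ[m]:
  2m^4+10m^3+28m^2+62m+42 = (2m+2)(m^3+4m^2+m-6) + (18m^2+72m+54)
  m^3+4m^2+m-6 = ((1/18)m)(18m^2+72m+54) + (-2m-6)
  18m^2+72m+54 = (-9m-9)(-2m-6) + (0)
Last nonzero remainder: -2m-6. Dividing through by -2 gives the monic gcd m+3.

m+3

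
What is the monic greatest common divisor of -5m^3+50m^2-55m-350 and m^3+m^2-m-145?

m-5

Euclidean algorithm in ℚ[m]:
  -5m^3+50m^2-55m-350 = (-5)(m^3+m^2-m-145) + (55m^2-60m-1075)
  m^3+m^2-m-145 = ((1/55)m+23/605)(55m^2-60m-1075) + ((2520/121)m-12600/121)
  55m^2-60m-1075 = ((1331/504)m+5203/504)((2520/121)m-12600/121) + (0)
Last nonzero remainder: (2520/121)m-12600/121. Dividing through by 2520/121 gives the monic gcd m-5.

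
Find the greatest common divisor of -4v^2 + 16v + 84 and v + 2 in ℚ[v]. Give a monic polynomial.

By polynomial division,
  -4v^2 + 16v + 84 = (-4v + 24)(v + 2) + (36)
  v + 2 = ((1/36)v + 1/18)(36) + (0)
The last nonzero remainder is the constant 36, so the polynomials are coprime and gcd = 1.

1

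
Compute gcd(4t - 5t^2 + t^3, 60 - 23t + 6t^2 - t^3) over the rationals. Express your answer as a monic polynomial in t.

-4 + t

By polynomial division,
  t^3 - 5t^2 + 4t = (-1)(-t^3 + 6t^2 - 23t + 60) + (t^2 - 19t + 60)
  -t^3 + 6t^2 - 23t + 60 = (-t - 13)(t^2 - 19t + 60) + (-210t + 840)
  t^2 - 19t + 60 = (-(1/210)t + 1/14)(-210t + 840) + (0)
Last nonzero remainder: -210t + 840. Dividing through by -210 gives the monic gcd t - 4.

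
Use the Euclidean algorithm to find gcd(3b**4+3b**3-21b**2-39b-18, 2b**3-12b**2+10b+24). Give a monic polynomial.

b**2-2b-3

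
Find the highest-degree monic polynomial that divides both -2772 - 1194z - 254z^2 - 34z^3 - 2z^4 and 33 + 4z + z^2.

33 + 4z + z^2

Repeated division with remainder:
  -2z^4 - 34z^3 - 254z^2 - 1194z - 2772 = (-2z^2 - 26z - 84)(z^2 + 4z + 33) + (0)
The last nonzero remainder z^2 + 4z + 33 is already monic.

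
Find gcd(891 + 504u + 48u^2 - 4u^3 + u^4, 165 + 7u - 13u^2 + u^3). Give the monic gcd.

3 + u

Apply the Euclidean algorithm:
  u^4 - 4u^3 + 48u^2 + 504u + 891 = (u + 9)(u^3 - 13u^2 + 7u + 165) + (158u^2 + 276u - 594)
  u^3 - 13u^2 + 7u + 165 = ((1/158)u - 1165/12482)(158u^2 + 276u - 594) + ((227920/6241)u + 683760/6241)
  158u^2 + 276u - 594 = ((493039/113960)u - 56169/10360)((227920/6241)u + 683760/6241) + (0)
Last nonzero remainder: (227920/6241)u + 683760/6241. Dividing through by 227920/6241 gives the monic gcd u + 3.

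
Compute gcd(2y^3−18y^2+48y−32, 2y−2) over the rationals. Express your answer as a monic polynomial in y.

Euclidean algorithm in ℚ[y]:
  2y^3−18y^2+48y−32 = (y^2−8y+16)(2y−2) + (0)
Last nonzero remainder: 2y−2. Dividing through by 2 gives the monic gcd y−1.

y−1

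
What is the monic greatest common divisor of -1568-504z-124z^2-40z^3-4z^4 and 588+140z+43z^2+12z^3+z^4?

98+7z+6z^2+z^3

Repeated division with remainder:
  -4z^4-40z^3-124z^2-504z-1568 = (-4)(z^4+12z^3+43z^2+140z+588) + (8z^3+48z^2+56z+784)
  z^4+12z^3+43z^2+140z+588 = ((1/8)z+3/4)(8z^3+48z^2+56z+784) + (0)
Last nonzero remainder: 8z^3+48z^2+56z+784. Dividing through by 8 gives the monic gcd z^3+6z^2+7z+98.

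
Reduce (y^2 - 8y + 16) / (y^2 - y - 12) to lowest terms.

Apply the Euclidean algorithm:
  y^2 - 8y + 16 = (y^2 - y - 12) + (-7y + 28)
  y^2 - y - 12 = (-(1/7)y - 3/7)(-7y + 28) + (0)
Last nonzero remainder: -7y + 28. Dividing through by -7 gives the monic gcd y - 4.
Cancel y - 4 from numerator and denominator to get the reduced form.

(y - 4)/(y + 3)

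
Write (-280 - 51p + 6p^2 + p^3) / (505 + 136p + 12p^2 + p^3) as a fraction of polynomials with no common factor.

Euclidean algorithm in ℚ[p]:
  p^3 + 6p^2 - 51p - 280 = (p^3 + 12p^2 + 136p + 505) + (-6p^2 - 187p - 785)
  p^3 + 12p^2 + 136p + 505 = (-(1/6)p + 115/36)(-6p^2 - 187p - 785) + ((21691/36)p + 108455/36)
  -6p^2 - 187p - 785 = (-(216/21691)p - 5652/21691)((21691/36)p + 108455/36) + (0)
Last nonzero remainder: (21691/36)p + 108455/36. Dividing through by 21691/36 gives the monic gcd p + 5.
Cancel p + 5 from numerator and denominator to get the reduced form.

(-56 + p + p^2)/(101 + 7p + p^2)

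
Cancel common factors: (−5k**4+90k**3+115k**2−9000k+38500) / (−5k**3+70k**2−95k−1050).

(k**2−k−110)/(k+3)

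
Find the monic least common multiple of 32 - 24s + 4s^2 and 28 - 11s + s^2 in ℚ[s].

Euclidean algorithm in ℚ[s]:
  4s^2 - 24s + 32 = (4)(s^2 - 11s + 28) + (20s - 80)
  s^2 - 11s + 28 = ((1/20)s - 7/20)(20s - 80) + (0)
Last nonzero remainder: 20s - 80. Dividing through by 20 gives the monic gcd s - 4.
Then lcm(f, g) = f·g / gcd(f, g); expanding and making the result monic gives the answer.

-56 + 50s - 13s^2 + s^3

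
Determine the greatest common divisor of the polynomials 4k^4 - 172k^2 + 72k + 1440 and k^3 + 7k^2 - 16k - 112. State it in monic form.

k - 4

Repeated division with remainder:
  4k^4 - 172k^2 + 72k + 1440 = (4k - 28)(k^3 + 7k^2 - 16k - 112) + (88k^2 + 72k - 1696)
  k^3 + 7k^2 - 16k - 112 = ((1/88)k + 17/242)(88k^2 + 72k - 1696) + (-(216/121)k + 864/121)
  88k^2 + 72k - 1696 = (-(1331/27)k - 6413/27)(-(216/121)k + 864/121) + (0)
Last nonzero remainder: -(216/121)k + 864/121. Dividing through by -216/121 gives the monic gcd k - 4.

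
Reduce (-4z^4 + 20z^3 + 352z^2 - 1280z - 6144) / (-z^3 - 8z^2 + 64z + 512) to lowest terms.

Apply the Euclidean algorithm:
  -4z^4 + 20z^3 + 352z^2 - 1280z - 6144 = (4z - 52)(-z^3 - 8z^2 + 64z + 512) + (-320z^2 + 20480)
  -z^3 - 8z^2 + 64z + 512 = ((1/320)z + 1/40)(-320z^2 + 20480) + (0)
Last nonzero remainder: -320z^2 + 20480. Dividing through by -320 gives the monic gcd z^2 - 64.
Cancel z^2 - 64 from numerator and denominator to get the reduced form.

(4z^2 - 20z - 96)/(z + 8)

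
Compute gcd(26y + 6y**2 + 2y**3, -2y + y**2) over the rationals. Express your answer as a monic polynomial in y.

y

Euclidean algorithm in ℚ[y]:
  2y**3 + 6y**2 + 26y = (2y + 10)(y**2 - 2y) + (46y)
  y**2 - 2y = ((1/46)y - 1/23)(46y) + (0)
Last nonzero remainder: 46y. Dividing through by 46 gives the monic gcd y.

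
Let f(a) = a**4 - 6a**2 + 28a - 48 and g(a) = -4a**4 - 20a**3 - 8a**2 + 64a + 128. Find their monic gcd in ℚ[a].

a**2 + 2a - 8

Repeated division with remainder:
  a**4 - 6a**2 + 28a - 48 = (-1/4)(-4a**4 - 20a**3 - 8a**2 + 64a + 128) + (-5a**3 - 8a**2 + 44a - 16)
  -4a**4 - 20a**3 - 8a**2 + 64a + 128 = ((4/5)a + 68/25)(-5a**3 - 8a**2 + 44a - 16) + (-(536/25)a**2 - (1072/25)a + 4288/25)
  -5a**3 - 8a**2 + 44a - 16 = ((125/536)a - 25/268)(-(536/25)a**2 - (1072/25)a + 4288/25) + (0)
Last nonzero remainder: -(536/25)a**2 - (1072/25)a + 4288/25. Dividing through by -536/25 gives the monic gcd a**2 + 2a - 8.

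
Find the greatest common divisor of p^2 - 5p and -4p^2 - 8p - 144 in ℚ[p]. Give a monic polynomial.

1

Repeated division with remainder:
  p^2 - 5p = (-1/4)(-4p^2 - 8p - 144) + (-7p - 36)
  -4p^2 - 8p - 144 = ((4/7)p - 88/49)(-7p - 36) + (-10224/49)
  -7p - 36 = ((343/10224)p + 49/284)(-10224/49) + (0)
The last nonzero remainder is the constant -10224/49, so the polynomials are coprime and gcd = 1.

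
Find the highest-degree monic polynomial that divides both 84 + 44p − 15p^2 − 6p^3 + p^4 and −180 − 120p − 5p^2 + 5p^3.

2 + p

Apply the Euclidean algorithm:
  p^4 − 6p^3 − 15p^2 + 44p + 84 = ((1/5)p − 1)(5p^3 − 5p^2 − 120p − 180) + (4p^2 − 40p − 96)
  5p^3 − 5p^2 − 120p − 180 = ((5/4)p + 45/4)(4p^2 − 40p − 96) + (450p + 900)
  4p^2 − 40p − 96 = ((2/225)p − 8/75)(450p + 900) + (0)
Last nonzero remainder: 450p + 900. Dividing through by 450 gives the monic gcd p + 2.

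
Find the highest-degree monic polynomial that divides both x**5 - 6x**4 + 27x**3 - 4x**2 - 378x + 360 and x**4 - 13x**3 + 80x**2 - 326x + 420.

x**2 - 4x + 30

By polynomial division,
  x**5 - 6x**4 + 27x**3 - 4x**2 - 378x + 360 = (x + 7)(x**4 - 13x**3 + 80x**2 - 326x + 420) + (38x**3 - 238x**2 + 1484x - 2580)
  x**4 - 13x**3 + 80x**2 - 326x + 420 = ((1/38)x - 64/361)(38x**3 - 238x**2 + 1484x - 2580) + (-(450/361)x**2 + (1800/361)x - 13500/361)
  38x**3 - 238x**2 + 1484x - 2580 = (-(6859/225)x + 15523/225)(-(450/361)x**2 + (1800/361)x - 13500/361) + (0)
Last nonzero remainder: -(450/361)x**2 + (1800/361)x - 13500/361. Dividing through by -450/361 gives the monic gcd x**2 - 4x + 30.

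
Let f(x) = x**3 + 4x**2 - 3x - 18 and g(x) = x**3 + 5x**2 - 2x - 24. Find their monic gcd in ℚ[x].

By polynomial division,
  x**3 + 4x**2 - 3x - 18 = (x**3 + 5x**2 - 2x - 24) + (-x**2 - x + 6)
  x**3 + 5x**2 - 2x - 24 = (-x - 4)(-x**2 - x + 6) + (0)
Last nonzero remainder: -x**2 - x + 6. Dividing through by -1 gives the monic gcd x**2 + x - 6.

x**2 + x - 6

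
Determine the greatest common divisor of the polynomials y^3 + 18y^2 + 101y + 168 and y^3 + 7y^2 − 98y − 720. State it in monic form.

Euclidean algorithm in ℚ[y]:
  y^3 + 18y^2 + 101y + 168 = (y^3 + 7y^2 − 98y − 720) + (11y^2 + 199y + 888)
  y^3 + 7y^2 − 98y − 720 = ((1/11)y − 122/121)(11y^2 + 199y + 888) + ((2652/121)y + 21216/121)
  11y^2 + 199y + 888 = ((1331/2652)y + 4477/884)((2652/121)y + 21216/121) + (0)
Last nonzero remainder: (2652/121)y + 21216/121. Dividing through by 2652/121 gives the monic gcd y + 8.

y + 8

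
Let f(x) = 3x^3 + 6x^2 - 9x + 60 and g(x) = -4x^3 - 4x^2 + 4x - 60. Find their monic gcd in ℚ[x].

By polynomial division,
  3x^3 + 6x^2 - 9x + 60 = (-3/4)(-4x^3 - 4x^2 + 4x - 60) + (3x^2 - 6x + 15)
  -4x^3 - 4x^2 + 4x - 60 = (-(4/3)x - 4)(3x^2 - 6x + 15) + (0)
Last nonzero remainder: 3x^2 - 6x + 15. Dividing through by 3 gives the monic gcd x^2 - 2x + 5.

x^2 - 2x + 5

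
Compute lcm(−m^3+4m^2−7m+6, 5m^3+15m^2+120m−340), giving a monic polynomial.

m^5+m^4+21m^3−107m^2+208m−204

Repeated division with remainder:
  −m^3+4m^2−7m+6 = (−1/5)(5m^3+15m^2+120m−340) + (7m^2+17m−62)
  5m^3+15m^2+120m−340 = ((5/7)m+20/49)(7m^2+17m−62) + ((7710/49)m−15420/49)
  7m^2+17m−62 = ((343/7710)m+1519/7710)((7710/49)m−15420/49) + (0)
Last nonzero remainder: (7710/49)m−15420/49. Dividing through by 7710/49 gives the monic gcd m−2.
Then lcm(f, g) = f·g / gcd(f, g); expanding and making the result monic gives the answer.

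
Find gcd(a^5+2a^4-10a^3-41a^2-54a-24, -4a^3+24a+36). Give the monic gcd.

a^2+3a+3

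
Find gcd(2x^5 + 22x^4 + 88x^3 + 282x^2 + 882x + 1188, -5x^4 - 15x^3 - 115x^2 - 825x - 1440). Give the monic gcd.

Apply the Euclidean algorithm:
  2x^5 + 22x^4 + 88x^3 + 282x^2 + 882x + 1188 = (-(2/5)x - 16/5)(-5x^4 - 15x^3 - 115x^2 - 825x - 1440) + (-6x^3 - 416x^2 - 2334x - 3420)
  -5x^4 - 15x^3 - 115x^2 - 825x - 1440 = ((5/6)x - 995/18)(-6x^3 - 416x^2 - 2334x - 3420) + (-(190490/9)x^2 - (380980/3)x - 190490)
  -6x^3 - 416x^2 - 2334x - 3420 = ((27/95245)x + 342/19049)(-(190490/9)x^2 - (380980/3)x - 190490) + (0)
Last nonzero remainder: -(190490/9)x^2 - (380980/3)x - 190490. Dividing through by -190490/9 gives the monic gcd x^2 + 6x + 9.

x^2 + 6x + 9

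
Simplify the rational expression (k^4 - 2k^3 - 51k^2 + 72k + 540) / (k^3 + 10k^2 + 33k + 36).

By polynomial division,
  k^4 - 2k^3 - 51k^2 + 72k + 540 = (k - 12)(k^3 + 10k^2 + 33k + 36) + (36k^2 + 432k + 972)
  k^3 + 10k^2 + 33k + 36 = ((1/36)k - 1/18)(36k^2 + 432k + 972) + (30k + 90)
  36k^2 + 432k + 972 = ((6/5)k + 54/5)(30k + 90) + (0)
Last nonzero remainder: 30k + 90. Dividing through by 30 gives the monic gcd k + 3.
Cancel k + 3 from numerator and denominator to get the reduced form.

(k^3 - 5k^2 - 36k + 180)/(k^2 + 7k + 12)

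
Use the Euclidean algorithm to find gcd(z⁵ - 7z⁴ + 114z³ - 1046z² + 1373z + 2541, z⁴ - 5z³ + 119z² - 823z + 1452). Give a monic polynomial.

z³ - z² + 115z - 363

Apply the Euclidean algorithm:
  z⁵ - 7z⁴ + 114z³ - 1046z² + 1373z + 2541 = (z - 2)(z⁴ - 5z³ + 119z² - 823z + 1452) + (-15z³ + 15z² - 1725z + 5445)
  z⁴ - 5z³ + 119z² - 823z + 1452 = (-(1/15)z + 4/15)(-15z³ + 15z² - 1725z + 5445) + (0)
Last nonzero remainder: -15z³ + 15z² - 1725z + 5445. Dividing through by -15 gives the monic gcd z³ - z² + 115z - 363.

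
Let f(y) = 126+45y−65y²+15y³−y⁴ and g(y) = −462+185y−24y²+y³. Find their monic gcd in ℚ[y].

42−13y+y²

Repeated division with remainder:
  −y⁴+15y³−65y²+45y+126 = (−y−9)(y³−24y²+185y−462) + (−96y²+1248y−4032)
  y³−24y²+185y−462 = (−(1/96)y+11/96)(−96y²+1248y−4032) + (0)
Last nonzero remainder: −96y²+1248y−4032. Dividing through by −96 gives the monic gcd y²−13y+42.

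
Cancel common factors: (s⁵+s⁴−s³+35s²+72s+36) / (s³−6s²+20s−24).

(s³+5s²+7s+3)/(s−2)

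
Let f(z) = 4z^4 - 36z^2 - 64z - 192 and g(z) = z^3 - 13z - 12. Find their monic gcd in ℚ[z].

z^2 - z - 12

Euclidean algorithm in ℚ[z]:
  4z^4 - 36z^2 - 64z - 192 = (4z)(z^3 - 13z - 12) + (16z^2 - 16z - 192)
  z^3 - 13z - 12 = ((1/16)z + 1/16)(16z^2 - 16z - 192) + (0)
Last nonzero remainder: 16z^2 - 16z - 192. Dividing through by 16 gives the monic gcd z^2 - z - 12.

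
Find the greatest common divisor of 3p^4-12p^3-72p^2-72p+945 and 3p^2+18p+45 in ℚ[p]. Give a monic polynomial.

p^2+6p+15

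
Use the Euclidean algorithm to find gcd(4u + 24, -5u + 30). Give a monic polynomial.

1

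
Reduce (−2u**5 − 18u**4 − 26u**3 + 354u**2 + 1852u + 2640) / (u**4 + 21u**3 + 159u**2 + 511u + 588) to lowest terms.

Euclidean algorithm in ℚ[u]:
  −2u**5 − 18u**4 − 26u**3 + 354u**2 + 1852u + 2640 = (−2u + 24)(u**4 + 21u**3 + 159u**2 + 511u + 588) + (−212u**3 − 2440u**2 − 9236u − 11472)
  u**4 + 21u**3 + 159u**2 + 511u + 588 = (−(1/212)u − 503/11236)(−212u**3 − 2440u**2 − 9236u − 11472) + ((17424/2809)u**2 + (121968/2809)u + 209088/2809)
  −212u**3 − 2440u**2 − 9236u − 11472 = (−(148877/4356)u − 671351/4356)((17424/2809)u**2 + (121968/2809)u + 209088/2809) + (0)
Last nonzero remainder: (17424/2809)u**2 + (121968/2809)u + 209088/2809. Dividing through by 17424/2809 gives the monic gcd u**2 + 7u + 12.
Cancel u**2 + 7u + 12 from numerator and denominator to get the reduced form.

(−2u**3 − 4u**2 + 26u + 220)/(u**2 + 14u + 49)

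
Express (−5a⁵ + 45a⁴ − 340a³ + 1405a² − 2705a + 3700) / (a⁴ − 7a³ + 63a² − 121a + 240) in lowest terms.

(−5a³ + 35a² − 245a + 740)/(a² − 5a + 48)

Euclidean algorithm in ℚ[a]:
  −5a⁵ + 45a⁴ − 340a³ + 1405a² − 2705a + 3700 = (−5a + 10)(a⁴ − 7a³ + 63a² − 121a + 240) + (45a³ + 170a² − 295a + 1300)
  a⁴ − 7a³ + 63a² − 121a + 240 = ((1/45)a − 97/405)(45a³ + 170a² − 295a + 1300) + ((8932/81)a² − (17864/81)a + 44660/81)
  45a³ + 170a² − 295a + 1300 = ((3645/8932)a + 5265/2233)((8932/81)a² − (17864/81)a + 44660/81) + (0)
Last nonzero remainder: (8932/81)a² − (17864/81)a + 44660/81. Dividing through by 8932/81 gives the monic gcd a² − 2a + 5.
Cancel a² − 2a + 5 from numerator and denominator to get the reduced form.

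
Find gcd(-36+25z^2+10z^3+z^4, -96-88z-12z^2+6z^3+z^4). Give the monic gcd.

12+8z+z^2

By polynomial division,
  z^4+10z^3+25z^2-36 = (z^4+6z^3-12z^2-88z-96) + (4z^3+37z^2+88z+60)
  z^4+6z^3-12z^2-88z-96 = ((1/4)z-13/16)(4z^3+37z^2+88z+60) + (-(63/16)z^2-(63/2)z-189/4)
  4z^3+37z^2+88z+60 = (-(64/63)z-80/63)(-(63/16)z^2-(63/2)z-189/4) + (0)
Last nonzero remainder: -(63/16)z^2-(63/2)z-189/4. Dividing through by -63/16 gives the monic gcd z^2+8z+12.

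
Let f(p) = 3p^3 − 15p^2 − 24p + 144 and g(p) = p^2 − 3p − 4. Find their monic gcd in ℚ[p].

Apply the Euclidean algorithm:
  3p^3 − 15p^2 − 24p + 144 = (3p − 6)(p^2 − 3p − 4) + (−30p + 120)
  p^2 − 3p − 4 = (−(1/30)p − 1/30)(−30p + 120) + (0)
Last nonzero remainder: −30p + 120. Dividing through by −30 gives the monic gcd p − 4.

p − 4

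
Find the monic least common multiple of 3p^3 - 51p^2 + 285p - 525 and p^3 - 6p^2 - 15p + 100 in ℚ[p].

p^4 - 13p^3 + 27p^2 + 205p - 700

By polynomial division,
  3p^3 - 51p^2 + 285p - 525 = (3)(p^3 - 6p^2 - 15p + 100) + (-33p^2 + 330p - 825)
  p^3 - 6p^2 - 15p + 100 = (-(1/33)p - 4/33)(-33p^2 + 330p - 825) + (0)
Last nonzero remainder: -33p^2 + 330p - 825. Dividing through by -33 gives the monic gcd p^2 - 10p + 25.
Then lcm(f, g) = f·g / gcd(f, g); expanding and making the result monic gives the answer.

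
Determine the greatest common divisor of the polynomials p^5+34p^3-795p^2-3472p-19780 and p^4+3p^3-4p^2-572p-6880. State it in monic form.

p^3-5p^2+36p-860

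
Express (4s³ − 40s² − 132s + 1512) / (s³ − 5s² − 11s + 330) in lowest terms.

(4s² − 64s + 252)/(s² − 11s + 55)

Repeated division with remainder:
  4s³ − 40s² − 132s + 1512 = (4)(s³ − 5s² − 11s + 330) + (−20s² − 88s + 192)
  s³ − 5s² − 11s + 330 = (−(1/20)s + 47/100)(−20s² − 88s + 192) + ((999/25)s + 5994/25)
  −20s² − 88s + 192 = (−(500/999)s + 800/999)((999/25)s + 5994/25) + (0)
Last nonzero remainder: (999/25)s + 5994/25. Dividing through by 999/25 gives the monic gcd s + 6.
Cancel s + 6 from numerator and denominator to get the reduced form.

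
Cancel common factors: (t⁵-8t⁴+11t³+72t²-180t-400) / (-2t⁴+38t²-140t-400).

Apply the Euclidean algorithm:
  t⁵-8t⁴+11t³+72t²-180t-400 = (-(1/2)t+4)(-2t⁴+38t²-140t-400) + (30t³-150t²+180t+1200)
  -2t⁴+38t²-140t-400 = (-(1/15)t-1/3)(30t³-150t²+180t+1200) + (0)
Last nonzero remainder: 30t³-150t²+180t+1200. Dividing through by 30 gives the monic gcd t³-5t²+6t+40.
Cancel t³-5t²+6t+40 from numerator and denominator to get the reduced form.

(-t²+3t+10)/(2t+10)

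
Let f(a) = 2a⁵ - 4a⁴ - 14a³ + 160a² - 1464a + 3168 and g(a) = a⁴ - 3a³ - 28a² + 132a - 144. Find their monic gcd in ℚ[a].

a³ - a² - 30a + 72

Apply the Euclidean algorithm:
  2a⁵ - 4a⁴ - 14a³ + 160a² - 1464a + 3168 = (2a + 2)(a⁴ - 3a³ - 28a² + 132a - 144) + (48a³ - 48a² - 1440a + 3456)
  a⁴ - 3a³ - 28a² + 132a - 144 = ((1/48)a - 1/24)(48a³ - 48a² - 1440a + 3456) + (0)
Last nonzero remainder: 48a³ - 48a² - 1440a + 3456. Dividing through by 48 gives the monic gcd a³ - a² - 30a + 72.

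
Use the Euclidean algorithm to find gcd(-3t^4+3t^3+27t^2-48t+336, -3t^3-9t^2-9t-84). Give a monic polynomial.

Repeated division with remainder:
  -3t^4+3t^3+27t^2-48t+336 = (t-4)(-3t^3-9t^2-9t-84) + (0)
Last nonzero remainder: -3t^3-9t^2-9t-84. Dividing through by -3 gives the monic gcd t^3+3t^2+3t+28.

t^3+3t^2+3t+28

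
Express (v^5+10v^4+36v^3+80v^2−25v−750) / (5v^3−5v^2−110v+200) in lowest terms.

(v^3+7v^2+25v+75)/(5v−20)

Euclidean algorithm in ℚ[v]:
  v^5+10v^4+36v^3+80v^2−25v−750 = ((1/5)v^2+(11/5)v+69/5)(5v^3−5v^2−110v+200) + (351v^2+1053v−3510)
  5v^3−5v^2−110v+200 = ((5/351)v−20/351)(351v^2+1053v−3510) + (0)
Last nonzero remainder: 351v^2+1053v−3510. Dividing through by 351 gives the monic gcd v^2+3v−10.
Cancel v^2+3v−10 from numerator and denominator to get the reduced form.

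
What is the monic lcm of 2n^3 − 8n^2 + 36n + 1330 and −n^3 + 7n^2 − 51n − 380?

n^4 + 2n^2 + 737n + 2660

Euclidean algorithm in ℚ[n]:
  2n^3 − 8n^2 + 36n + 1330 = (−2)(−n^3 + 7n^2 − 51n − 380) + (6n^2 − 66n + 570)
  −n^3 + 7n^2 − 51n − 380 = (−(1/6)n − 2/3)(6n^2 − 66n + 570) + (0)
Last nonzero remainder: 6n^2 − 66n + 570. Dividing through by 6 gives the monic gcd n^2 − 11n + 95.
Then lcm(f, g) = f·g / gcd(f, g); expanding and making the result monic gives the answer.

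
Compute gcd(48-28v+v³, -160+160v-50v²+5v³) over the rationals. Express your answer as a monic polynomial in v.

Repeated division with remainder:
  v³-28v+48 = (1/5)(5v³-50v²+160v-160) + (10v²-60v+80)
  5v³-50v²+160v-160 = ((1/2)v-2)(10v²-60v+80) + (0)
Last nonzero remainder: 10v²-60v+80. Dividing through by 10 gives the monic gcd v²-6v+8.

8-6v+v²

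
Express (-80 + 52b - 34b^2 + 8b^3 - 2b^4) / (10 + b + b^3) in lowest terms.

(-16 + 4b - 2b^2)/(2 + b)

Euclidean algorithm in ℚ[b]:
  -2b^4 + 8b^3 - 34b^2 + 52b - 80 = (-2b + 8)(b^3 + b + 10) + (-32b^2 + 64b - 160)
  b^3 + b + 10 = (-(1/32)b - 1/16)(-32b^2 + 64b - 160) + (0)
Last nonzero remainder: -32b^2 + 64b - 160. Dividing through by -32 gives the monic gcd b^2 - 2b + 5.
Cancel b^2 - 2b + 5 from numerator and denominator to get the reduced form.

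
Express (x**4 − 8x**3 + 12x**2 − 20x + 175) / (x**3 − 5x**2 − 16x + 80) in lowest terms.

(x**3 − 3x**2 − 3x − 35)/(x**2 − 16)

By polynomial division,
  x**4 − 8x**3 + 12x**2 − 20x + 175 = (x − 3)(x**3 − 5x**2 − 16x + 80) + (13x**2 − 148x + 415)
  x**3 − 5x**2 − 16x + 80 = ((1/13)x + 83/169)(13x**2 − 148x + 415) + ((4185/169)x − 20925/169)
  13x**2 − 148x + 415 = ((2197/4185)x − 14027/4185)((4185/169)x − 20925/169) + (0)
Last nonzero remainder: (4185/169)x − 20925/169. Dividing through by 4185/169 gives the monic gcd x − 5.
Cancel x − 5 from numerator and denominator to get the reduced form.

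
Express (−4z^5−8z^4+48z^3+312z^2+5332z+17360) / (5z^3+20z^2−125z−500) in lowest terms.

By polynomial division,
  −4z^5−8z^4+48z^3+312z^2+5332z+17360 = (−(4/5)z^2+(8/5)z−84/5)(5z^3+20z^2−125z−500) + (448z^2+4032z+8960)
  5z^3+20z^2−125z−500 = ((5/448)z−25/448)(448z^2+4032z+8960) + (0)
Last nonzero remainder: 448z^2+4032z+8960. Dividing through by 448 gives the monic gcd z^2+9z+20.
Cancel z^2+9z+20 from numerator and denominator to get the reduced form.

(−4z^3+28z^2−124z+868)/(5z−25)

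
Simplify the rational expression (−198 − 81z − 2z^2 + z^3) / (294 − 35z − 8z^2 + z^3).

(−33 − 8z + z^2)/(49 − 14z + z^2)

Repeated division with remainder:
  z^3 − 2z^2 − 81z − 198 = (z^3 − 8z^2 − 35z + 294) + (6z^2 − 46z − 492)
  z^3 − 8z^2 − 35z + 294 = ((1/6)z − 1/18)(6z^2 − 46z − 492) + ((400/9)z + 800/3)
  6z^2 − 46z − 492 = ((27/200)z − 369/200)((400/9)z + 800/3) + (0)
Last nonzero remainder: (400/9)z + 800/3. Dividing through by 400/9 gives the monic gcd z + 6.
Cancel z + 6 from numerator and denominator to get the reduced form.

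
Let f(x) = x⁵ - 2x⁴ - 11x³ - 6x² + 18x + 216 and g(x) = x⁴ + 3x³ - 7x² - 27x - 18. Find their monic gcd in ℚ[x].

x² - 9

Apply the Euclidean algorithm:
  x⁵ - 2x⁴ - 11x³ - 6x² + 18x + 216 = (x - 5)(x⁴ + 3x³ - 7x² - 27x - 18) + (11x³ - 14x² - 99x + 126)
  x⁴ + 3x³ - 7x² - 27x - 18 = ((1/11)x + 47/121)(11x³ - 14x² - 99x + 126) + ((900/121)x² - 8100/121)
  11x³ - 14x² - 99x + 126 = ((1331/900)x - 847/450)((900/121)x² - 8100/121) + (0)
Last nonzero remainder: (900/121)x² - 8100/121. Dividing through by 900/121 gives the monic gcd x² - 9.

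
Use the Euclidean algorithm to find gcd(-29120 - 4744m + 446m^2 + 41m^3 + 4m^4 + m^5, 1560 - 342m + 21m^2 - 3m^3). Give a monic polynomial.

Repeated division with remainder:
  m^5 + 4m^4 + 41m^3 + 446m^2 - 4744m - 29120 = (-(1/3)m^2 - (11/3)m - 4/3)(-3m^3 + 21m^2 - 342m + 1560) + (-260m^2 + 520m - 27040)
  -3m^3 + 21m^2 - 342m + 1560 = ((3/260)m - 3/52)(-260m^2 + 520m - 27040) + (0)
Last nonzero remainder: -260m^2 + 520m - 27040. Dividing through by -260 gives the monic gcd m^2 - 2m + 104.

104 - 2m + m^2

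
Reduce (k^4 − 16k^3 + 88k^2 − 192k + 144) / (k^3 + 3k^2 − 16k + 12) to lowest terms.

Apply the Euclidean algorithm:
  k^4 − 16k^3 + 88k^2 − 192k + 144 = (k − 19)(k^3 + 3k^2 − 16k + 12) + (161k^2 − 508k + 372)
  k^3 + 3k^2 − 16k + 12 = ((1/161)k + 991/25921)(161k^2 − 508k + 372) + ((28800/25921)k − 57600/25921)
  161k^2 − 508k + 372 = ((4173281/28800)k − 803551/4800)((28800/25921)k − 57600/25921) + (0)
Last nonzero remainder: (28800/25921)k − 57600/25921. Dividing through by 28800/25921 gives the monic gcd k − 2.
Cancel k − 2 from numerator and denominator to get the reduced form.

(k^3 − 14k^2 + 60k − 72)/(k^2 + 5k − 6)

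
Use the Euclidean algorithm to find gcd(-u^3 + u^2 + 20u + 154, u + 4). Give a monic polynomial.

1

Repeated division with remainder:
  -u^3 + u^2 + 20u + 154 = (-u^2 + 5u)(u + 4) + (154)
  u + 4 = ((1/154)u + 2/77)(154) + (0)
The last nonzero remainder is the constant 154, so the polynomials are coprime and gcd = 1.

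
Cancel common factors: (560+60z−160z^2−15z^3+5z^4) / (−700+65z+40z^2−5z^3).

By polynomial division,
  5z^4−15z^3−160z^2+60z+560 = (−z−5)(−5z^3+40z^2+65z−700) + (105z^2−315z−2940)
  −5z^3+40z^2+65z−700 = (−(1/21)z+5/21)(105z^2−315z−2940) + (0)
Last nonzero remainder: 105z^2−315z−2940. Dividing through by 105 gives the monic gcd z^2−3z−28.
Cancel z^2−3z−28 from numerator and denominator to get the reduced form.

(4−z^2)/(−5+z)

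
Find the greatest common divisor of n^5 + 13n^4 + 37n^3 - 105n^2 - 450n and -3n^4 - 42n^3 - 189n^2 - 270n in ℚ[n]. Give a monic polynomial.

Apply the Euclidean algorithm:
  n^5 + 13n^4 + 37n^3 - 105n^2 - 450n = (-(1/3)n + 1/3)(-3n^4 - 42n^3 - 189n^2 - 270n) + (-12n^3 - 132n^2 - 360n)
  -3n^4 - 42n^3 - 189n^2 - 270n = ((1/4)n + 3/4)(-12n^3 - 132n^2 - 360n) + (0)
Last nonzero remainder: -12n^3 - 132n^2 - 360n. Dividing through by -12 gives the monic gcd n^3 + 11n^2 + 30n.

n^3 + 11n^2 + 30n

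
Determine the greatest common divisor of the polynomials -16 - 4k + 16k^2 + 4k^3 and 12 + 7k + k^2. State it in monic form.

4 + k

Apply the Euclidean algorithm:
  4k^3 + 16k^2 - 4k - 16 = (4k - 12)(k^2 + 7k + 12) + (32k + 128)
  k^2 + 7k + 12 = ((1/32)k + 3/32)(32k + 128) + (0)
Last nonzero remainder: 32k + 128. Dividing through by 32 gives the monic gcd k + 4.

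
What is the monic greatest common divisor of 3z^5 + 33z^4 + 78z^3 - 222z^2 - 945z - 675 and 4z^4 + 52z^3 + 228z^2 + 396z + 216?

z^2 + 4z + 3

Repeated division with remainder:
  3z^5 + 33z^4 + 78z^3 - 222z^2 - 945z - 675 = ((3/4)z - 3/2)(4z^4 + 52z^3 + 228z^2 + 396z + 216) + (-15z^3 - 177z^2 - 513z - 351)
  4z^4 + 52z^3 + 228z^2 + 396z + 216 = (-(4/15)z - 8/25)(-15z^3 - 177z^2 - 513z - 351) + ((864/25)z^2 + (3456/25)z + 2592/25)
  -15z^3 - 177z^2 - 513z - 351 = (-(125/288)z - 325/96)((864/25)z^2 + (3456/25)z + 2592/25) + (0)
Last nonzero remainder: (864/25)z^2 + (3456/25)z + 2592/25. Dividing through by 864/25 gives the monic gcd z^2 + 4z + 3.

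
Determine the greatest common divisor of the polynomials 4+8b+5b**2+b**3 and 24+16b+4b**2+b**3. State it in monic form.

Euclidean algorithm in ℚ[b]:
  b**3+5b**2+8b+4 = (b**3+4b**2+16b+24) + (b**2-8b-20)
  b**3+4b**2+16b+24 = (b+12)(b**2-8b-20) + (132b+264)
  b**2-8b-20 = ((1/132)b-5/66)(132b+264) + (0)
Last nonzero remainder: 132b+264. Dividing through by 132 gives the monic gcd b+2.

2+b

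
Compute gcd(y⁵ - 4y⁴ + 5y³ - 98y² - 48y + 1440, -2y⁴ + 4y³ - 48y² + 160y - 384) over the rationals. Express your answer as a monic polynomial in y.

Repeated division with remainder:
  y⁵ - 4y⁴ + 5y³ - 98y² - 48y + 1440 = (-(1/2)y + 1)(-2y⁴ + 4y³ - 48y² + 160y - 384) + (-23y³ + 30y² - 400y + 1824)
  -2y⁴ + 4y³ - 48y² + 160y - 384 = ((2/23)y - 32/529)(-23y³ + 30y² - 400y + 1824) + (-(6032/529)y² - (12064/529)y - 144768/529)
  -23y³ + 30y² - 400y + 1824 = ((12167/6032)y - 10051/1508)(-(6032/529)y² - (12064/529)y - 144768/529) + (0)
Last nonzero remainder: -(6032/529)y² - (12064/529)y - 144768/529. Dividing through by -6032/529 gives the monic gcd y² + 2y + 24.

y² + 2y + 24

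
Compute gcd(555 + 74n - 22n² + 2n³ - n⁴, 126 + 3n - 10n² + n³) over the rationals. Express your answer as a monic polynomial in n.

3 + n

Repeated division with remainder:
  -n⁴ + 2n³ - 22n² + 74n + 555 = (-n - 8)(n³ - 10n² + 3n + 126) + (-99n² + 224n + 1563)
  n³ - 10n² + 3n + 126 = (-(1/99)n + 766/9801)(-99n² + 224n + 1563) + ((12556/9801)n + 12556/3267)
  -99n² + 224n + 1563 = (-(970299/12556)n + 5106321/12556)((12556/9801)n + 12556/3267) + (0)
Last nonzero remainder: (12556/9801)n + 12556/3267. Dividing through by 12556/9801 gives the monic gcd n + 3.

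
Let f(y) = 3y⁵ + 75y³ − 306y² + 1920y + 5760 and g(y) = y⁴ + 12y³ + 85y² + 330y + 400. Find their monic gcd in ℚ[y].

y³ + 7y² + 50y + 80

Repeated division with remainder:
  3y⁵ + 75y³ − 306y² + 1920y + 5760 = (3y − 36)(y⁴ + 12y³ + 85y² + 330y + 400) + (252y³ + 1764y² + 12600y + 20160)
  y⁴ + 12y³ + 85y² + 330y + 400 = ((1/252)y + 5/252)(252y³ + 1764y² + 12600y + 20160) + (0)
Last nonzero remainder: 252y³ + 1764y² + 12600y + 20160. Dividing through by 252 gives the monic gcd y³ + 7y² + 50y + 80.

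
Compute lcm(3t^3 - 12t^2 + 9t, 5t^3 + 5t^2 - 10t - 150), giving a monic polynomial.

t^5 - 3t^3 - 28t^2 + 30t

Repeated division with remainder:
  3t^3 - 12t^2 + 9t = (3/5)(5t^3 + 5t^2 - 10t - 150) + (-15t^2 + 15t + 90)
  5t^3 + 5t^2 - 10t - 150 = (-(1/3)t - 2/3)(-15t^2 + 15t + 90) + (30t - 90)
  -15t^2 + 15t + 90 = (-(1/2)t - 1)(30t - 90) + (0)
Last nonzero remainder: 30t - 90. Dividing through by 30 gives the monic gcd t - 3.
Then lcm(f, g) = f·g / gcd(f, g); expanding and making the result monic gives the answer.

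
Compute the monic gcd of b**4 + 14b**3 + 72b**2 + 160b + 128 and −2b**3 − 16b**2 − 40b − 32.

b**2 + 6b + 8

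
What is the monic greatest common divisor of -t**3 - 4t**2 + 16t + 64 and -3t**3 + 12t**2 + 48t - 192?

Apply the Euclidean algorithm:
  -t**3 - 4t**2 + 16t + 64 = (1/3)(-3t**3 + 12t**2 + 48t - 192) + (-8t**2 + 128)
  -3t**3 + 12t**2 + 48t - 192 = ((3/8)t - 3/2)(-8t**2 + 128) + (0)
Last nonzero remainder: -8t**2 + 128. Dividing through by -8 gives the monic gcd t**2 - 16.

t**2 - 16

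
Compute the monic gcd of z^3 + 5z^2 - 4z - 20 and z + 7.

1

By polynomial division,
  z^3 + 5z^2 - 4z - 20 = (z^2 - 2z + 10)(z + 7) + (-90)
  z + 7 = (-(1/90)z - 7/90)(-90) + (0)
The last nonzero remainder is the constant -90, so the polynomials are coprime and gcd = 1.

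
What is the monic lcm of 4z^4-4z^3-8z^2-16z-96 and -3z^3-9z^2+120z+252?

z^6-45z^4+36z^3+56z^2+144z+1008

By polynomial division,
  4z^4-4z^3-8z^2-16z-96 = (-(4/3)z+16/3)(-3z^3-9z^2+120z+252) + (200z^2-320z-1440)
  -3z^3-9z^2+120z+252 = (-(3/200)z-69/1000)(200z^2-320z-1440) + ((1908/25)z+3816/25)
  200z^2-320z-1440 = ((1250/477)z-500/53)((1908/25)z+3816/25) + (0)
Last nonzero remainder: (1908/25)z+3816/25. Dividing through by 1908/25 gives the monic gcd z+2.
Then lcm(f, g) = f·g / gcd(f, g); expanding and making the result monic gives the answer.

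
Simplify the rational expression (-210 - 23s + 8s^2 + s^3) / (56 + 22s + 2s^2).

(-30 + s + s^2)/(8 + 2s)

Repeated division with remainder:
  s^3 + 8s^2 - 23s - 210 = ((1/2)s - 3/2)(2s^2 + 22s + 56) + (-18s - 126)
  2s^2 + 22s + 56 = (-(1/9)s - 4/9)(-18s - 126) + (0)
Last nonzero remainder: -18s - 126. Dividing through by -18 gives the monic gcd s + 7.
Cancel s + 7 from numerator and denominator to get the reduced form.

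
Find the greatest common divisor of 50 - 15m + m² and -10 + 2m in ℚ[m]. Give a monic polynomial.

By polynomial division,
  m² - 15m + 50 = ((1/2)m - 5)(2m - 10) + (0)
Last nonzero remainder: 2m - 10. Dividing through by 2 gives the monic gcd m - 5.

-5 + m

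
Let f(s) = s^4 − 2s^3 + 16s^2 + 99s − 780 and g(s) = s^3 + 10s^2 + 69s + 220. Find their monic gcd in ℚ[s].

s + 5

Euclidean algorithm in ℚ[s]:
  s^4 − 2s^3 + 16s^2 + 99s − 780 = (s − 12)(s^3 + 10s^2 + 69s + 220) + (67s^2 + 707s + 1860)
  s^3 + 10s^2 + 69s + 220 = ((1/67)s − 37/4489)(67s^2 + 707s + 1860) + ((211280/4489)s + 1056400/4489)
  67s^2 + 707s + 1860 = ((300763/211280)s + 417477/52820)((211280/4489)s + 1056400/4489) + (0)
Last nonzero remainder: (211280/4489)s + 1056400/4489. Dividing through by 211280/4489 gives the monic gcd s + 5.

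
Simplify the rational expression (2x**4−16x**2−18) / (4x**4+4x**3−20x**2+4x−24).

(x−3)/(2x−4)

Apply the Euclidean algorithm:
  2x**4−16x**2−18 = (1/2)(4x**4+4x**3−20x**2+4x−24) + (−2x**3−6x**2−2x−6)
  4x**4+4x**3−20x**2+4x−24 = (−2x+4)(−2x**3−6x**2−2x−6) + (0)
Last nonzero remainder: −2x**3−6x**2−2x−6. Dividing through by −2 gives the monic gcd x**3+3x**2+x+3.
Cancel x**3+3x**2+x+3 from numerator and denominator to get the reduced form.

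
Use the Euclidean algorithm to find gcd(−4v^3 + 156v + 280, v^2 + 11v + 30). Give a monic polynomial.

Apply the Euclidean algorithm:
  −4v^3 + 156v + 280 = (−4v + 44)(v^2 + 11v + 30) + (−208v − 1040)
  v^2 + 11v + 30 = (−(1/208)v − 3/104)(−208v − 1040) + (0)
Last nonzero remainder: −208v − 1040. Dividing through by −208 gives the monic gcd v + 5.

v + 5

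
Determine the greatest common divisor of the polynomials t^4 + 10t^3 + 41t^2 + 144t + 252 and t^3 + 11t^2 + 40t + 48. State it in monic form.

Apply the Euclidean algorithm:
  t^4 + 10t^3 + 41t^2 + 144t + 252 = (t - 1)(t^3 + 11t^2 + 40t + 48) + (12t^2 + 136t + 300)
  t^3 + 11t^2 + 40t + 48 = ((1/12)t - 1/36)(12t^2 + 136t + 300) + ((169/9)t + 169/3)
  12t^2 + 136t + 300 = ((108/169)t + 900/169)((169/9)t + 169/3) + (0)
Last nonzero remainder: (169/9)t + 169/3. Dividing through by 169/9 gives the monic gcd t + 3.

t + 3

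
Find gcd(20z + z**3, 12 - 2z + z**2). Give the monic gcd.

Apply the Euclidean algorithm:
  z**3 + 20z = (z + 2)(z**2 - 2z + 12) + (12z - 24)
  z**2 - 2z + 12 = ((1/12)z)(12z - 24) + (12)
  12z - 24 = (z - 2)(12) + (0)
The last nonzero remainder is the constant 12, so the polynomials are coprime and gcd = 1.

1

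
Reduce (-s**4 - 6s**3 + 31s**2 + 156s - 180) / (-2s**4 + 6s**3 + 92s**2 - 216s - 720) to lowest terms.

(s**2 + 5s - 6)/(2s**2 - 8s - 24)

Euclidean algorithm in ℚ[s]:
  -s**4 - 6s**3 + 31s**2 + 156s - 180 = (1/2)(-2s**4 + 6s**3 + 92s**2 - 216s - 720) + (-9s**3 - 15s**2 + 264s + 180)
  -2s**4 + 6s**3 + 92s**2 - 216s - 720 = ((2/9)s - 28/27)(-9s**3 - 15s**2 + 264s + 180) + ((160/9)s**2 + (160/9)s - 1600/3)
  -9s**3 - 15s**2 + 264s + 180 = (-(81/160)s - 27/80)((160/9)s**2 + (160/9)s - 1600/3) + (0)
Last nonzero remainder: (160/9)s**2 + (160/9)s - 1600/3. Dividing through by 160/9 gives the monic gcd s**2 + s - 30.
Cancel s**2 + s - 30 from numerator and denominator to get the reduced form.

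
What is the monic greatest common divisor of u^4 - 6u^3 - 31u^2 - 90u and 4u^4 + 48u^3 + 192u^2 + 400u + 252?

u^2 + 4u + 9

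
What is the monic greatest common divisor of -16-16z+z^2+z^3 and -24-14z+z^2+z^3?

By polynomial division,
  z^3+z^2-16z-16 = (z^3+z^2-14z-24) + (-2z+8)
  z^3+z^2-14z-24 = (-(1/2)z^2-(5/2)z-3)(-2z+8) + (0)
Last nonzero remainder: -2z+8. Dividing through by -2 gives the monic gcd z-4.

-4+z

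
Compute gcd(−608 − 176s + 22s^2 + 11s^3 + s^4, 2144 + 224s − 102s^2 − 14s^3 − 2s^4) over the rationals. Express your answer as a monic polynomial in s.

Apply the Euclidean algorithm:
  s^4 + 11s^3 + 22s^2 − 176s − 608 = (−1/2)(−2s^4 − 14s^3 − 102s^2 + 224s + 2144) + (4s^3 − 29s^2 − 64s + 464)
  −2s^4 − 14s^3 − 102s^2 + 224s + 2144 = (−(1/2)s − 57/8)(4s^3 − 29s^2 − 64s + 464) + (−(2725/8)s^2 + 5450)
  4s^3 − 29s^2 − 64s + 464 = (−(32/2725)s + 232/2725)(−(2725/8)s^2 + 5450) + (0)
Last nonzero remainder: −(2725/8)s^2 + 5450. Dividing through by −2725/8 gives the monic gcd s^2 − 16.

−16 + s^2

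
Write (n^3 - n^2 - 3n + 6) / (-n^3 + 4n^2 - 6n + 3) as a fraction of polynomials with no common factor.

By polynomial division,
  n^3 - n^2 - 3n + 6 = (-1)(-n^3 + 4n^2 - 6n + 3) + (3n^2 - 9n + 9)
  -n^3 + 4n^2 - 6n + 3 = (-(1/3)n + 1/3)(3n^2 - 9n + 9) + (0)
Last nonzero remainder: 3n^2 - 9n + 9. Dividing through by 3 gives the monic gcd n^2 - 3n + 3.
Cancel n^2 - 3n + 3 from numerator and denominator to get the reduced form.

(-n - 2)/(n - 1)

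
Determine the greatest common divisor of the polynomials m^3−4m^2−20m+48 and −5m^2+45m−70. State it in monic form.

Euclidean algorithm in ℚ[m]:
  m^3−4m^2−20m+48 = (−(1/5)m−1)(−5m^2+45m−70) + (11m−22)
  −5m^2+45m−70 = (−(5/11)m+35/11)(11m−22) + (0)
Last nonzero remainder: 11m−22. Dividing through by 11 gives the monic gcd m−2.

m−2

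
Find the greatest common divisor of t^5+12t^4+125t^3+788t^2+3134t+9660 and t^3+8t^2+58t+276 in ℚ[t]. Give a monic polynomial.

Apply the Euclidean algorithm:
  t^5+12t^4+125t^3+788t^2+3134t+9660 = (t^2+4t+35)(t^3+8t^2+58t+276) + (0)
The last nonzero remainder t^3+8t^2+58t+276 is already monic.

t^3+8t^2+58t+276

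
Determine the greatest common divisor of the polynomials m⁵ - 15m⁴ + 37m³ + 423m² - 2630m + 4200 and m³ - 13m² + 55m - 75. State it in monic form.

m² - 10m + 25

By polynomial division,
  m⁵ - 15m⁴ + 37m³ + 423m² - 2630m + 4200 = (m² - 2m - 44)(m³ - 13m² + 55m - 75) + (36m² - 360m + 900)
  m³ - 13m² + 55m - 75 = ((1/36)m - 1/12)(36m² - 360m + 900) + (0)
Last nonzero remainder: 36m² - 360m + 900. Dividing through by 36 gives the monic gcd m² - 10m + 25.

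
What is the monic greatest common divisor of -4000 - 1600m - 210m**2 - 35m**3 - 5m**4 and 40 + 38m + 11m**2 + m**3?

Repeated division with remainder:
  -5m**4 - 35m**3 - 210m**2 - 1600m - 4000 = (-5m + 20)(m**3 + 11m**2 + 38m + 40) + (-240m**2 - 2160m - 4800)
  m**3 + 11m**2 + 38m + 40 = (-(1/240)m - 1/120)(-240m**2 - 2160m - 4800) + (0)
Last nonzero remainder: -240m**2 - 2160m - 4800. Dividing through by -240 gives the monic gcd m**2 + 9m + 20.

20 + 9m + m**2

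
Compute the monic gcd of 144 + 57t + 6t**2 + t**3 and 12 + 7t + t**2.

3 + t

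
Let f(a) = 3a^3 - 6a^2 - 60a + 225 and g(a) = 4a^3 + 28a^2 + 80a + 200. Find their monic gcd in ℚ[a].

Euclidean algorithm in ℚ[a]:
  3a^3 - 6a^2 - 60a + 225 = (3/4)(4a^3 + 28a^2 + 80a + 200) + (-27a^2 - 120a + 75)
  4a^3 + 28a^2 + 80a + 200 = (-(4/27)a - 92/243)(-27a^2 - 120a + 75) + ((3700/81)a + 18500/81)
  -27a^2 - 120a + 75 = (-(2187/3700)a + 243/740)((3700/81)a + 18500/81) + (0)
Last nonzero remainder: (3700/81)a + 18500/81. Dividing through by 3700/81 gives the monic gcd a + 5.

a + 5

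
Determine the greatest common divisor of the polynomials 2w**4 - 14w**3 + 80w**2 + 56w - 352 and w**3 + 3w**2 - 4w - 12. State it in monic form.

Euclidean algorithm in ℚ[w]:
  2w**4 - 14w**3 + 80w**2 + 56w - 352 = (2w - 20)(w**3 + 3w**2 - 4w - 12) + (148w**2 - 592)
  w**3 + 3w**2 - 4w - 12 = ((1/148)w + 3/148)(148w**2 - 592) + (0)
Last nonzero remainder: 148w**2 - 592. Dividing through by 148 gives the monic gcd w**2 - 4.

w**2 - 4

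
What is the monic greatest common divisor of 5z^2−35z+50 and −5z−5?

1

Repeated division with remainder:
  5z^2−35z+50 = (−z+8)(−5z−5) + (90)
  −5z−5 = (−(1/18)z−1/18)(90) + (0)
The last nonzero remainder is the constant 90, so the polynomials are coprime and gcd = 1.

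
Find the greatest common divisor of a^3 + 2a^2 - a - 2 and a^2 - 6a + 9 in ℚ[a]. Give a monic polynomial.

Euclidean algorithm in ℚ[a]:
  a^3 + 2a^2 - a - 2 = (a + 8)(a^2 - 6a + 9) + (38a - 74)
  a^2 - 6a + 9 = ((1/38)a - 77/722)(38a - 74) + (400/361)
  38a - 74 = ((6859/200)a - 13357/200)(400/361) + (0)
The last nonzero remainder is the constant 400/361, so the polynomials are coprime and gcd = 1.

1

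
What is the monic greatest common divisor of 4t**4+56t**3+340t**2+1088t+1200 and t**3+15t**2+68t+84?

Repeated division with remainder:
  4t**4+56t**3+340t**2+1088t+1200 = (4t-4)(t**3+15t**2+68t+84) + (128t**2+1024t+1536)
  t**3+15t**2+68t+84 = ((1/128)t+7/128)(128t**2+1024t+1536) + (0)
Last nonzero remainder: 128t**2+1024t+1536. Dividing through by 128 gives the monic gcd t**2+8t+12.

t**2+8t+12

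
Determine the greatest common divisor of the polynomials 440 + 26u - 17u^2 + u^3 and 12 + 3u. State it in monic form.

Apply the Euclidean algorithm:
  u^3 - 17u^2 + 26u + 440 = ((1/3)u^2 - 7u + 110/3)(3u + 12) + (0)
Last nonzero remainder: 3u + 12. Dividing through by 3 gives the monic gcd u + 4.

4 + u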